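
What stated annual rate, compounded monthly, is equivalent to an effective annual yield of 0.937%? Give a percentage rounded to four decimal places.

(1 + r/12)^12 − 1 = 0.00937, so 1 + r/12 = 1.00937^(1/12).
r/12 = 0.000777, so r = 0.009330 = 0.9330%.

0.9330%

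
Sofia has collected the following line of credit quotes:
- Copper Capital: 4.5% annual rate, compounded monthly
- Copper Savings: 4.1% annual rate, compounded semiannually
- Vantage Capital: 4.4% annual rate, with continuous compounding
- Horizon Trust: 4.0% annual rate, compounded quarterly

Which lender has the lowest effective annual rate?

Copper Capital: (1 + 0.045/12)^12 − 1 = 4.594%
Copper Savings: (1 + 0.041/2)^2 − 1 = 4.142%
Vantage Capital: e^0.044 − 1 = 4.498%
Horizon Trust: (1 + 0.040/4)^4 − 1 = 4.060%
The lowest effective annual rate is Horizon Trust at 4.060%.

Horizon Trust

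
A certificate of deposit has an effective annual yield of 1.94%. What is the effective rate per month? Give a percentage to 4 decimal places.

0.1602%

The per-month rate i satisfies (1 + i)^12 = 1 + 0.0194.
i = 1.0194^(1/12) − 1 = 0.0016025 = 0.1602%.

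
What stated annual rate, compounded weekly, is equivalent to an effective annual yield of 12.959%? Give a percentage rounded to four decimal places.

(1 + r/52)^52 − 1 = 0.12959, so 1 + r/52 = 1.12959^(1/52).
r/52 = 0.002346, so r = 0.121998 = 12.1998%.

12.1998%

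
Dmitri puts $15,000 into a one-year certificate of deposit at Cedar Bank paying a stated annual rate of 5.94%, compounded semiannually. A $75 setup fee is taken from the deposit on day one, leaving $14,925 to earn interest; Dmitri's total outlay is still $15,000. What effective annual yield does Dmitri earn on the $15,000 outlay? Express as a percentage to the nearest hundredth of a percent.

Value after one year: 14,925 × (1 + 0.0594/2)^2 = 14,925 × 1.060282 = $15,824.71.
Effective yield on the $15,000 outlay: 15,824.71 / 15,000 − 1 = 0.054981 = 5.50%.

5.50%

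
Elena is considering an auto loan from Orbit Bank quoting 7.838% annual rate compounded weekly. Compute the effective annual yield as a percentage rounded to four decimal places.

8.1470%

EAR = (1 + 0.07838/52)^52 − 1.
= (1 + 0.001507)^52 − 1 = 1.081470 − 1 = 8.1470%.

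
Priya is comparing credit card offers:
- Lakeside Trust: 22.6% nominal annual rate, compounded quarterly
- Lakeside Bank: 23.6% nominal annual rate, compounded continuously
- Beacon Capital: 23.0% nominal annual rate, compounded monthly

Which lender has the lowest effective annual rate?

Lakeside Trust: (1 + 0.226/4)^4 − 1 = 24.589%
Lakeside Bank: e^0.236 − 1 = 26.617%
Beacon Capital: (1 + 0.230/12)^12 − 1 = 25.586%
The lowest effective annual rate is Lakeside Trust at 24.589%.

Lakeside Trust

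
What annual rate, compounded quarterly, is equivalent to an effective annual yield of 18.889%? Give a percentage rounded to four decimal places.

17.6817%

(1 + r/4)^4 − 1 = 0.18889, so 1 + r/4 = 1.18889^(1/4).
r/4 = 0.044204, so r = 0.176817 = 17.6817%.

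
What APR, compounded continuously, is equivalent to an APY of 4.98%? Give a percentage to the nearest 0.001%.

4.860%

Continuous: nominal r satisfies e^r − 1 = 0.0498.
r = ln(1 + 0.0498) = ln(1.0498) = 0.048600 = 4.860%.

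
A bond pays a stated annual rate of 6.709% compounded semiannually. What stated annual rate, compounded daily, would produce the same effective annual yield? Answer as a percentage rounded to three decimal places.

6.600%

EAR = (1 + 0.06709/2)^2 − 1 = 0.068215.
Solve (1 + r/365)^365 = 1.068215: r/365 = 1.068215^(1/365) − 1 = 0.000181, so r = 0.065995 = 6.600%.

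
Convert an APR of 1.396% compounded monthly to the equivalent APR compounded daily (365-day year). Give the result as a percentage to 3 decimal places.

1.395%

EAR = (1 + 0.01396/12)^12 − 1 = 0.014050.
Solve (1 + r/365)^365 = 1.014050: r/365 = 1.014050^(1/365) − 1 = 0.000038, so r = 0.013952 = 1.395%.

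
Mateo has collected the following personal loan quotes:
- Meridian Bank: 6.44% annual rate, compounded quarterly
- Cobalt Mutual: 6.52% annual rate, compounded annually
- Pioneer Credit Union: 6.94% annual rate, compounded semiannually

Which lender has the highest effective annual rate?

Meridian Bank: (1 + 0.0644/4)^4 − 1 = 6.597%
Cobalt Mutual: compounded annually, EAR = 6.520%
Pioneer Credit Union: (1 + 0.0694/2)^2 − 1 = 7.060%
The highest effective annual rate is Pioneer Credit Union at 7.060%.

Pioneer Credit Union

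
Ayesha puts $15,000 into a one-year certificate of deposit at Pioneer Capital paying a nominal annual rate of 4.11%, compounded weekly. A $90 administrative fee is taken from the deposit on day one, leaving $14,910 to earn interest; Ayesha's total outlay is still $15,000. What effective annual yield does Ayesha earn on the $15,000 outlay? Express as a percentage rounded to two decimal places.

Value after one year: 14,910 × (1 + 0.0411/52)^52 = 14,910 × 1.041939 = $15,535.32.
Effective yield on the $15,000 outlay: 15,535.32 / 15,000 − 1 = 0.035688 = 3.57%.

3.57%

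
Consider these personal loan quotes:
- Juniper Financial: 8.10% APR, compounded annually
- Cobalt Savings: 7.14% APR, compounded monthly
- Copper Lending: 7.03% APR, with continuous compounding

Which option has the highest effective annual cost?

Juniper Financial: compounded annually, EAR = 8.100%
Cobalt Savings: (1 + 0.0714/12)^12 − 1 = 7.378%
Copper Lending: e^0.0703 − 1 = 7.283%
The highest effective annual rate is Juniper Financial at 8.100%.

Juniper Financial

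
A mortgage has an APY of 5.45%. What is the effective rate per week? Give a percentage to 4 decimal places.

The per-week rate i satisfies (1 + i)^52 = 1 + 0.0545.
i = 1.0545^(1/52) − 1 = 0.0010210 = 0.1021%.

0.1021%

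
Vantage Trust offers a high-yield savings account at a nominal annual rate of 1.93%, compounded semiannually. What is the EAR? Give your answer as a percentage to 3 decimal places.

1.939%

EAR = (1 + 0.0193/2)^2 − 1.
= (1 + 0.009650)^2 − 1 = 1.019393 − 1 = 1.939%.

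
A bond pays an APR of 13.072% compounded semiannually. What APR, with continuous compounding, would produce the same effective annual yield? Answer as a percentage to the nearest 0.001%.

12.663%

EAR = (1 + 0.13072/2)^2 − 1 = 0.134992.
Equivalent continuous rate: r = ln(1 + 0.134992) = 0.126626 = 12.663%.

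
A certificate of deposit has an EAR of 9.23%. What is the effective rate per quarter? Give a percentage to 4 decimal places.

The per-quarter rate i satisfies (1 + i)^4 = 1 + 0.0923.
i = 1.0923^(1/4) − 1 = 0.0223168 = 2.2317%.

2.2317%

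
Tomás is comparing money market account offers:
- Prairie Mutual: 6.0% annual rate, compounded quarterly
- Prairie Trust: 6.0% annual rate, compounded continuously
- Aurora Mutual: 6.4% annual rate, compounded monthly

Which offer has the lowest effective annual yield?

Prairie Mutual

Prairie Mutual: (1 + 0.060/4)^4 − 1 = 6.136%
Prairie Trust: e^0.060 − 1 = 6.184%
Aurora Mutual: (1 + 0.064/12)^12 − 1 = 6.591%
The lowest effective annual rate is Prairie Mutual at 6.136%.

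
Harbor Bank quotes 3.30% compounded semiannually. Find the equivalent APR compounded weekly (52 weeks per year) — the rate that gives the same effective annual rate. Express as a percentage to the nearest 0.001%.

EAR = (1 + 0.0330/2)^2 − 1 = 0.033272.
Solve (1 + r/52)^52 = 1.033272: r/52 = 1.033272^(1/52) − 1 = 0.000630, so r = 0.032741 = 3.274%.

3.274%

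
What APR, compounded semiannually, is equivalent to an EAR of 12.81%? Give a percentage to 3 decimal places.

12.424%

(1 + r/2)^2 − 1 = 0.1281, so 1 + r/2 = 1.1281^(1/2).
r/2 = 0.062121, so r = 0.124241 = 12.424%.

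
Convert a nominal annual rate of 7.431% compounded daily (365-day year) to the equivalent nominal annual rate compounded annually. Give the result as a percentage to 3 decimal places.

EAR = (1 + 0.07431/365)^365 − 1 = 0.077133.
Compounded annually, the equivalent nominal rate is the EAR itself: 7.713%.

7.713%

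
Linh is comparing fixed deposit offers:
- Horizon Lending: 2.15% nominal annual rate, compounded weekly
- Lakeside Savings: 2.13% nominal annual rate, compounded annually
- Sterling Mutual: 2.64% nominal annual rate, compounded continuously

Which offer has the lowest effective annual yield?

Horizon Lending: (1 + 0.0215/52)^52 − 1 = 2.173%
Lakeside Savings: compounded annually, EAR = 2.130%
Sterling Mutual: e^0.0264 − 1 = 2.675%
The lowest effective annual rate is Lakeside Savings at 2.130%.

Lakeside Savings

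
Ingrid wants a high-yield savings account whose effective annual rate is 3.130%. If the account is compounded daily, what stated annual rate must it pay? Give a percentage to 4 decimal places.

3.0821%

(1 + r/365)^365 − 1 = 0.03130, so 1 + r/365 = 1.03130^(1/365).
r/365 = 0.000084, so r = 0.030821 = 3.0821%.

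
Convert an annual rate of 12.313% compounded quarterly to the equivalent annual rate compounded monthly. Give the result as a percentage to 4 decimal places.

12.1888%

EAR = (1 + 0.12313/4)^4 − 1 = 0.128933.
Solve (1 + r/12)^12 = 1.128933: r/12 = 1.128933^(1/12) − 1 = 0.010157, so r = 0.121888 = 12.1888%.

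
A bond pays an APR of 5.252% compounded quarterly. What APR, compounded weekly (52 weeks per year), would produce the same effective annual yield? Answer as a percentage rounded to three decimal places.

5.220%

EAR = (1 + 0.05252/4)^4 − 1 = 0.053563.
Solve (1 + r/52)^52 = 1.053563: r/52 = 1.053563^(1/52) − 1 = 0.001004, so r = 0.052204 = 5.220%.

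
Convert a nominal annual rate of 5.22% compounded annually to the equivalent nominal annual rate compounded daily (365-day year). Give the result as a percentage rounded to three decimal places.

5.089%

Compounded annually, EAR = nominal = 0.052200.
Solve (1 + r/365)^365 = 1.052200: r/365 = 1.052200^(1/365) − 1 = 0.000139, so r = 0.050887 = 5.089%.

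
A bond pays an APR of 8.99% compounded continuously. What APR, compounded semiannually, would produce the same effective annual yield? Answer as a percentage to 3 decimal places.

EAR under continuous compounding: e^0.0899 − 1 = 0.094065.
Solve (1 + r/2)^2 = 1.094065: r/2 = 1.094065^(1/2) − 1 = 0.045976, so r = 0.091951 = 9.195%.

9.195%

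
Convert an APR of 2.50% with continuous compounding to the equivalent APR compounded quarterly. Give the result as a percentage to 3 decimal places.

2.508%

EAR under continuous compounding: e^0.0250 − 1 = 0.025315.
Solve (1 + r/4)^4 = 1.025315: r/4 = 1.025315^(1/4) − 1 = 0.006270, so r = 0.025078 = 2.508%.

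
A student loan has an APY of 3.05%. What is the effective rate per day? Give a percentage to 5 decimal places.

0.00823%

The per-day rate i satisfies (1 + i)^365 = 1 + 0.0305.
i = 1.0305^(1/365) − 1 = 0.0000823 = 0.00823%.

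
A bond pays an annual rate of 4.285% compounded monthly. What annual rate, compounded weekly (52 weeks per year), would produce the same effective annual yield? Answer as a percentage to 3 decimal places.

EAR = (1 + 0.04285/12)^12 − 1 = 0.043702.
Solve (1 + r/52)^52 = 1.043702: r/52 = 1.043702^(1/52) − 1 = 0.000823, so r = 0.042791 = 4.279%.

4.279%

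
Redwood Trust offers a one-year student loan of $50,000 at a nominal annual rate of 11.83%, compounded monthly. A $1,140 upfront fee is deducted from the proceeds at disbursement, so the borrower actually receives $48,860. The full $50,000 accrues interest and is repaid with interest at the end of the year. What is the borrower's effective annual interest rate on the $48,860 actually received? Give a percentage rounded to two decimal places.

15.12%

Amount owed after one year: 50,000 × (1 + 0.1183/12)^12 = 50,000 × 1.124930 = $56,246.49.
Effective rate on net proceeds: 56,246.49 / 48,860 − 1 = 0.151177 = 15.12%.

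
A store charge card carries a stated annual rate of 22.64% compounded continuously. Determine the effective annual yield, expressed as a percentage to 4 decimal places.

With continuous compounding, EAR = e^0.2264 − 1.
e^0.2264 = 1.254077, so EAR = 0.254077 = 25.4077%.

25.4077%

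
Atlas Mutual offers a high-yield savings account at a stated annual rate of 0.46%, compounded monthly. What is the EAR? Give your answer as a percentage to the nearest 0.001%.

0.461%

EAR = (1 + 0.0046/12)^12 − 1.
= 1.004610 − 1 = 0.461%.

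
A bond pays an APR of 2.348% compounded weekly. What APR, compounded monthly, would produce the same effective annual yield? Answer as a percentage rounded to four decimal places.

EAR = (1 + 0.02348/52)^52 − 1 = 0.023752.
Solve (1 + r/12)^12 = 1.023752: r/12 = 1.023752^(1/12) − 1 = 0.001958, so r = 0.023498 = 2.3498%.

2.3498%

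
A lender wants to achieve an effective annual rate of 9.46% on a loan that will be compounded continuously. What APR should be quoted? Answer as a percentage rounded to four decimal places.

9.0389%

Continuous: nominal r satisfies e^r − 1 = 0.0946.
r = ln(1 + 0.0946) = ln(1.0946) = 0.090389 = 9.0389%.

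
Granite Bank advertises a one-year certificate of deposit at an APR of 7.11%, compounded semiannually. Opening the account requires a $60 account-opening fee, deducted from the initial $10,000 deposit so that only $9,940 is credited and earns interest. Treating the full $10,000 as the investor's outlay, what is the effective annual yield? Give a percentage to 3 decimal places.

Value after one year: 9,940 × (1 + 0.0711/2)^2 = 9,940 × 1.072364 = $10,659.30.
Effective yield on the $10,000 outlay: 10,659.30 / 10,000 − 1 = 0.065930 = 6.593%.

6.593%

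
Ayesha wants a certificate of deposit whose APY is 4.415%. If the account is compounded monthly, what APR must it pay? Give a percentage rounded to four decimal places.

(1 + r/12)^12 − 1 = 0.04415, so 1 + r/12 = 1.04415^(1/12).
r/12 = 0.003607, so r = 0.043281 = 4.3281%.

4.3281%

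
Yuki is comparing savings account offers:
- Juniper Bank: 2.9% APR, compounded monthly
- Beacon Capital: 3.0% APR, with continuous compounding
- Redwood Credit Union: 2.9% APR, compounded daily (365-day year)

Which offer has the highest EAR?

Beacon Capital

Juniper Bank: (1 + 0.029/12)^12 − 1 = 2.939%
Beacon Capital: e^0.030 − 1 = 3.045%
Redwood Credit Union: (1 + 0.029/365)^365 − 1 = 2.942%
The highest effective annual rate is Beacon Capital at 3.045%.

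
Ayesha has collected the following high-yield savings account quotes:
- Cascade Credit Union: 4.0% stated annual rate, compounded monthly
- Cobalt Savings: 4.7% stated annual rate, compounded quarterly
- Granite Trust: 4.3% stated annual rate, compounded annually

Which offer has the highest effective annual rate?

Cascade Credit Union: (1 + 0.040/12)^12 − 1 = 4.074%
Cobalt Savings: (1 + 0.047/4)^4 − 1 = 4.783%
Granite Trust: compounded annually, EAR = 4.300%
The highest effective annual rate is Cobalt Savings at 4.783%.

Cobalt Savings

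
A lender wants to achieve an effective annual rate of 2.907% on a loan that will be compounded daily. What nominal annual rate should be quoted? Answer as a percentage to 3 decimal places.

2.866%

(1 + r/365)^365 − 1 = 0.02907, so 1 + r/365 = 1.02907^(1/365).
r/365 = 0.000079, so r = 0.028657 = 2.866%.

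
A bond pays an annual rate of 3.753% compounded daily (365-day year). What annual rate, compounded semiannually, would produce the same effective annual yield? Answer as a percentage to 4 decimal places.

3.7882%

EAR = (1 + 0.03753/365)^365 − 1 = 0.038241.
Solve (1 + r/2)^2 = 1.038241: r/2 = 1.038241^(1/2) − 1 = 0.018941, so r = 0.037882 = 3.7882%.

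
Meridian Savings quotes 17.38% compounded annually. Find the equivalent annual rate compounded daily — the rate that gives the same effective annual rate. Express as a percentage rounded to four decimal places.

16.0282%

Compounded annually, EAR = nominal = 0.173800.
Solve (1 + r/365)^365 = 1.173800: r/365 = 1.173800^(1/365) − 1 = 0.000439, so r = 0.160282 = 16.0282%.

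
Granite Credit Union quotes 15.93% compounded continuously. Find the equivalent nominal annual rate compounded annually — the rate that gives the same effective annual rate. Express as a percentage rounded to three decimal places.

EAR under continuous compounding: e^0.1593 − 1 = 0.172690.
Compounded annually, the equivalent nominal rate is the EAR itself: 17.269%.

17.269%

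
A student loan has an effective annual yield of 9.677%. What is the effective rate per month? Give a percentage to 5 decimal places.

The per-month rate i satisfies (1 + i)^12 = 1 + 0.09677.
i = 1.09677^(1/12) − 1 = 0.0077272 = 0.77272%.

0.77272%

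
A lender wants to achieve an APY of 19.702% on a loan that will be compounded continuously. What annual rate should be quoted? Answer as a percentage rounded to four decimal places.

Continuous: nominal r satisfies e^r − 1 = 0.19702.
r = ln(1 + 0.19702) = ln(1.19702) = 0.179835 = 17.9835%.

17.9835%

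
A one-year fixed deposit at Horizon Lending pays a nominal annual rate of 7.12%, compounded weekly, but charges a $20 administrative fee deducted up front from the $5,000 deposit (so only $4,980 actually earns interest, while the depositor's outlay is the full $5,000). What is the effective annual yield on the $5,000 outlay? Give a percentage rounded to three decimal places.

Value after one year: 4,980 × (1 + 0.0712/52)^52 = 4,980 × 1.073744 = $5,347.24.
Effective yield on the $5,000 outlay: 5,347.24 / 5,000 − 1 = 0.069449 = 6.945%.

6.945%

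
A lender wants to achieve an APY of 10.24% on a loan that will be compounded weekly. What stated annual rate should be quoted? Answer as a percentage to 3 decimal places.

(1 + r/52)^52 − 1 = 0.1024, so 1 + r/52 = 1.1024^(1/52).
r/52 = 0.001877, so r = 0.097581 = 9.758%.

9.758%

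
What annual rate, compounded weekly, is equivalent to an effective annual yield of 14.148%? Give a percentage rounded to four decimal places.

13.2494%

(1 + r/52)^52 − 1 = 0.14148, so 1 + r/52 = 1.14148^(1/52).
r/52 = 0.002548, so r = 0.132494 = 13.2494%.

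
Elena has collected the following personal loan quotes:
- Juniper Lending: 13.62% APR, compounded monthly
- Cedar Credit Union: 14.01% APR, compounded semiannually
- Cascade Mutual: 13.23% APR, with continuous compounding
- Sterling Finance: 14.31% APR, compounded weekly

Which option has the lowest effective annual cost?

Cascade Mutual

Juniper Lending: (1 + 0.1362/12)^12 − 1 = 14.503%
Cedar Credit Union: (1 + 0.1401/2)^2 − 1 = 14.501%
Cascade Mutual: e^0.1323 − 1 = 14.145%
Sterling Finance: (1 + 0.1431/52)^52 − 1 = 15.362%
The lowest effective annual rate is Cascade Mutual at 14.145%.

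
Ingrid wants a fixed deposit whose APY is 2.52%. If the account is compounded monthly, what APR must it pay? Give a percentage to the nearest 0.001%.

(1 + r/12)^12 − 1 = 0.0252, so 1 + r/12 = 1.0252^(1/12).
r/12 = 0.002076, so r = 0.024914 = 2.491%.

2.491%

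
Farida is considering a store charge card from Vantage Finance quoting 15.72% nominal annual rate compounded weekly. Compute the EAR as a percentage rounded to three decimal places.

EAR = (1 + 0.1572/52)^52 − 1.
= (1 + 0.003023)^52 − 1 = 1.169952 − 1 = 16.995%.

16.995%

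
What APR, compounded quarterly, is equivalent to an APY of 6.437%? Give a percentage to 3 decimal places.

(1 + r/4)^4 − 1 = 0.06437, so 1 + r/4 = 1.06437^(1/4).
r/4 = 0.015718, so r = 0.062872 = 6.287%.

6.287%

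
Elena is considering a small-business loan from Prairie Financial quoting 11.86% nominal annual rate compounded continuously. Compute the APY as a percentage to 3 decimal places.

12.592%

With continuous compounding, EAR = e^0.1186 − 1.
e^0.1186 = 1.125919, so EAR = 0.125919 = 12.592%.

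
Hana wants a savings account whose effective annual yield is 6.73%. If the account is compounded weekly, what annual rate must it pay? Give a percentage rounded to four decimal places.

6.5173%

(1 + r/52)^52 − 1 = 0.0673, so 1 + r/52 = 1.0673^(1/52).
r/52 = 0.001253, so r = 0.065173 = 6.5173%.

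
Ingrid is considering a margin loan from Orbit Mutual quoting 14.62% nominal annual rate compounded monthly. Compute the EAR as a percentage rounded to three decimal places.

EAR = (1 + 0.1462/12)^12 − 1.
= 1.156406 − 1 = 15.641%.

15.641%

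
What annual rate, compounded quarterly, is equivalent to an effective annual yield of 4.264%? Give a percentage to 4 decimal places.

4.1975%

(1 + r/4)^4 − 1 = 0.04264, so 1 + r/4 = 1.04264^(1/4).
r/4 = 0.010494, so r = 0.041975 = 4.1975%.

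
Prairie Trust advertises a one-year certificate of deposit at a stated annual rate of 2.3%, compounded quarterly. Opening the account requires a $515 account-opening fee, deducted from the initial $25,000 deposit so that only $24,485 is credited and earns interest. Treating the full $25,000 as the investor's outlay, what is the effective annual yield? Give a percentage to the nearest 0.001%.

0.212%

Value after one year: 24,485 × (1 + 0.023/4)^4 = 24,485 × 1.023199 = $25,053.03.
Effective yield on the $25,000 outlay: 25,053.03 / 25,000 − 1 = 0.002121 = 0.212%.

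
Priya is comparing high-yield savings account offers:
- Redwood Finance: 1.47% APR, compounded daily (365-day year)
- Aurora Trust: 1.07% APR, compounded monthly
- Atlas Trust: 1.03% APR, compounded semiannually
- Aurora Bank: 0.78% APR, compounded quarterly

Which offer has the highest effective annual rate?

Redwood Finance

Redwood Finance: (1 + 0.0147/365)^365 − 1 = 1.481%
Aurora Trust: (1 + 0.0107/12)^12 − 1 = 1.075%
Atlas Trust: (1 + 0.0103/2)^2 − 1 = 1.033%
Aurora Bank: (1 + 0.0078/4)^4 − 1 = 0.782%
The highest effective annual rate is Redwood Finance at 1.481%.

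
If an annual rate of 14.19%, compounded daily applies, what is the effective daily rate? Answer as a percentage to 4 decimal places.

With a nominal annual rate compounded daily, the periodic rate is the nominal rate divided by 365.
i = 0.1419 / 365 = 0.0003888 = 0.0389%.

0.0389%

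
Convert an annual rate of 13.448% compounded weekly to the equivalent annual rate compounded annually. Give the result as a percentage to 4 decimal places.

14.3743%

EAR = (1 + 0.13448/52)^52 − 1 = 0.143743.
Compounded annually, the equivalent nominal rate is the EAR itself: 14.3743%.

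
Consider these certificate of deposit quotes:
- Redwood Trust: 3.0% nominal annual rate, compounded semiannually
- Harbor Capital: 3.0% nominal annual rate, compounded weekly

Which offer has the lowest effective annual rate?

Redwood Trust

Redwood Trust: (1 + 0.030/2)^2 − 1 = 3.022%
Harbor Capital: (1 + 0.030/52)^52 − 1 = 3.045%
The lowest effective annual rate is Redwood Trust at 3.022%.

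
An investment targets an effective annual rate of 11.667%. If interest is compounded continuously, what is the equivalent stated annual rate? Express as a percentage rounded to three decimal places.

11.035%

Continuous: nominal r satisfies e^r − 1 = 0.11667.
r = ln(1 + 0.11667) = ln(1.11667) = 0.110351 = 11.035%.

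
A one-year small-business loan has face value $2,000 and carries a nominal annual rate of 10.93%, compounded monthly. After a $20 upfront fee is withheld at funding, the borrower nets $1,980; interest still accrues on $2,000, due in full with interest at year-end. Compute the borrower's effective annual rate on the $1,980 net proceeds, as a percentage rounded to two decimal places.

Amount owed after one year: 2,000 × (1 + 0.1093/12)^12 = 2,000 × 1.114945 = $2,229.89.
Effective rate on net proceeds: 2,229.89 / 1,980 − 1 = 0.126207 = 12.62%.

12.62%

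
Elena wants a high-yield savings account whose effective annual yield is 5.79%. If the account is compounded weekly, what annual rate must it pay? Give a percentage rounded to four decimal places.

5.6316%

(1 + r/52)^52 − 1 = 0.0579, so 1 + r/52 = 1.0579^(1/52).
r/52 = 0.001083, so r = 0.056316 = 5.6316%.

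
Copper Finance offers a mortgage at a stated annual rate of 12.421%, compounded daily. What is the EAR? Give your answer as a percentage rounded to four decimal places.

13.2230%

EAR = (1 + 0.12421/365)^365 − 1.
= 1.132230 − 1 = 13.2230%.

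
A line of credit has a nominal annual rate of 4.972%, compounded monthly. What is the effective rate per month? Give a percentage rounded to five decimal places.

0.41433%

With a nominal annual rate compounded monthly, the periodic rate is the nominal rate divided by 12.
i = 0.04972 / 12 = 0.0041433 = 0.41433%.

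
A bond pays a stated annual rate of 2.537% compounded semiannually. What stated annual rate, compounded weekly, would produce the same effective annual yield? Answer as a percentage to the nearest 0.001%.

2.522%

EAR = (1 + 0.02537/2)^2 − 1 = 0.025531.
Solve (1 + r/52)^52 = 1.025531: r/52 = 1.025531^(1/52) − 1 = 0.000485, so r = 0.025217 = 2.522%.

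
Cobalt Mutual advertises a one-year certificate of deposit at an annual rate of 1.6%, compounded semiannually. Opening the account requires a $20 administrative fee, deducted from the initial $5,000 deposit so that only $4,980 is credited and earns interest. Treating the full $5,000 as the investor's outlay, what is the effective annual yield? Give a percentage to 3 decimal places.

Value after one year: 4,980 × (1 + 0.016/2)^2 = 4,980 × 1.016064 = $5,060.00.
Effective yield on the $5,000 outlay: 5,060.00 / 5,000 − 1 = 0.012000 = 1.200%.

1.200%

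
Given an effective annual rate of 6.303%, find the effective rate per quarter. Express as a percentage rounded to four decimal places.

The per-quarter rate i satisfies (1 + i)^4 = 1 + 0.06303.
i = 1.06303^(1/4) − 1 = 0.0153982 = 1.5398%.

1.5398%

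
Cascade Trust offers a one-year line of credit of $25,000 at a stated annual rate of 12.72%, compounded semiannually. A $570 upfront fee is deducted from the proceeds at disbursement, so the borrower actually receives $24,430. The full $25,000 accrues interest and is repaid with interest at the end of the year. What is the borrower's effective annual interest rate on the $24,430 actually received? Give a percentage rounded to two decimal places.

Amount owed after one year: 25,000 × (1 + 0.1272/2)^2 = 25,000 × 1.131245 = $28,281.12.
Effective rate on net proceeds: 28,281.12 / 24,430 − 1 = 0.157639 = 15.76%.

15.76%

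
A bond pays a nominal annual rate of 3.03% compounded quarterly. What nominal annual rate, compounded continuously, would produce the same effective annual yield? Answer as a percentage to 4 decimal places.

EAR = (1 + 0.0303/4)^4 − 1 = 0.030646.
Equivalent continuous rate: r = ln(1 + 0.030646) = 0.030186 = 3.0186%.

3.0186%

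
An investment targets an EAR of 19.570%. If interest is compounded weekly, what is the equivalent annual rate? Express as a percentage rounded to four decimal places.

17.9039%

(1 + r/52)^52 − 1 = 0.19570, so 1 + r/52 = 1.19570^(1/52).
r/52 = 0.003443, so r = 0.179039 = 17.9039%.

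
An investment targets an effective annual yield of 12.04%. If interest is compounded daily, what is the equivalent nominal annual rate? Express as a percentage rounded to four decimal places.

11.3703%

(1 + r/365)^365 − 1 = 0.1204, so 1 + r/365 = 1.1204^(1/365).
r/365 = 0.000312, so r = 0.113703 = 11.3703%.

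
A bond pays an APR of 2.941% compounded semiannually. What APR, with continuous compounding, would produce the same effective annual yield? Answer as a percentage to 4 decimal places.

EAR = (1 + 0.02941/2)^2 − 1 = 0.029626.
Equivalent continuous rate: r = ln(1 + 0.029626) = 0.029196 = 2.9196%.

2.9196%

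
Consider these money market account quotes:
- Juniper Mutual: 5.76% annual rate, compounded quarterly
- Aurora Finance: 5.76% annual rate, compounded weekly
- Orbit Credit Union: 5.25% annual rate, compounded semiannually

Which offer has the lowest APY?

Orbit Credit Union

Juniper Mutual: (1 + 0.0576/4)^4 − 1 = 5.886%
Aurora Finance: (1 + 0.0576/52)^52 − 1 = 5.926%
Orbit Credit Union: (1 + 0.0525/2)^2 − 1 = 5.319%
The lowest effective annual rate is Orbit Credit Union at 5.319%.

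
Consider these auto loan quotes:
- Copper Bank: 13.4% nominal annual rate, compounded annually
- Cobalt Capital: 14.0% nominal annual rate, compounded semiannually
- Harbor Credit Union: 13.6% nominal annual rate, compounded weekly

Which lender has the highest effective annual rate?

Copper Bank: compounded annually, EAR = 13.400%
Cobalt Capital: (1 + 0.140/2)^2 − 1 = 14.490%
Harbor Credit Union: (1 + 0.136/52)^52 − 1 = 14.548%
The highest effective annual rate is Harbor Credit Union at 14.548%.

Harbor Credit Union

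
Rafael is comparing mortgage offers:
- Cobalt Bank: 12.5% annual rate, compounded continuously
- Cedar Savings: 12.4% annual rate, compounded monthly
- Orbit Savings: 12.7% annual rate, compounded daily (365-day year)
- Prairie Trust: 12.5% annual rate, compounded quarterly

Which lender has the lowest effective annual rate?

Prairie Trust

Cobalt Bank: e^0.125 − 1 = 13.315%
Cedar Savings: (1 + 0.124/12)^12 − 1 = 13.130%
Orbit Savings: (1 + 0.127/365)^365 − 1 = 13.539%
Prairie Trust: (1 + 0.125/4)^4 − 1 = 13.098%
The lowest effective annual rate is Prairie Trust at 13.098%.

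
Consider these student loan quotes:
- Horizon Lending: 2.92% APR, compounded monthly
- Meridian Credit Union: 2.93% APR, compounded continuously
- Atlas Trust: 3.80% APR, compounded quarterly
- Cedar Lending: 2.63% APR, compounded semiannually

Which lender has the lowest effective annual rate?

Horizon Lending: (1 + 0.0292/12)^12 − 1 = 2.959%
Meridian Credit Union: e^0.0293 − 1 = 2.973%
Atlas Trust: (1 + 0.0380/4)^4 − 1 = 3.854%
Cedar Lending: (1 + 0.0263/2)^2 − 1 = 2.647%
The lowest effective annual rate is Cedar Lending at 2.647%.

Cedar Lending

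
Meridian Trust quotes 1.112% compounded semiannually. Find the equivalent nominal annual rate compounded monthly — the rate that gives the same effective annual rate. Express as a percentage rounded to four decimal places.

EAR = (1 + 0.01112/2)^2 − 1 = 0.011151.
Solve (1 + r/12)^12 = 1.011151: r/12 = 1.011151^(1/12) − 1 = 0.000925, so r = 0.011094 = 1.1094%.

1.1094%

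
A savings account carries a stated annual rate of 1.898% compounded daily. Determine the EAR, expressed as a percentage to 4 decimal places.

1.9161%

EAR = (1 + 0.01898/365)^365 − 1.
= (1 + 0.000052)^365 − 1 = 1.019161 − 1 = 1.9161%.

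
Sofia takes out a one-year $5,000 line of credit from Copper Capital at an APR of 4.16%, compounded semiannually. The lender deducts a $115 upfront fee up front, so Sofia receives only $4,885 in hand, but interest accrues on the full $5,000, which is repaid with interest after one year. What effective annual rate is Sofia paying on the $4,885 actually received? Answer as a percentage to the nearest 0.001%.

Amount owed after one year: 5,000 × (1 + 0.0416/2)^2 = 5,000 × 1.042033 = $5,210.16.
Effective rate on net proceeds: 5,210.16 / 4,885 − 1 = 0.066564 = 6.656%.

6.656%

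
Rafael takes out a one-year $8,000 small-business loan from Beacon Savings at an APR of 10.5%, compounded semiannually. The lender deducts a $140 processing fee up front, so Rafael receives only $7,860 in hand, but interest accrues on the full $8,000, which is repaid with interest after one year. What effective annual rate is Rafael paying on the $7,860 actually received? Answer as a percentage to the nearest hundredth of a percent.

Amount owed after one year: 8,000 × (1 + 0.105/2)^2 = 8,000 × 1.107756 = $8,862.05.
Effective rate on net proceeds: 8,862.05 / 7,860 − 1 = 0.127487 = 12.75%.

12.75%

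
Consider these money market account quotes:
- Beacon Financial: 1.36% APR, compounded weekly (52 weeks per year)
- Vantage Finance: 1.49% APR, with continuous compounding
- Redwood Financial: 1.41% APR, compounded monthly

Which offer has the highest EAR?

Beacon Financial: (1 + 0.0136/52)^52 − 1 = 1.369%
Vantage Finance: e^0.0149 − 1 = 1.501%
Redwood Financial: (1 + 0.0141/12)^12 − 1 = 1.419%
The highest effective annual rate is Vantage Finance at 1.501%.

Vantage Finance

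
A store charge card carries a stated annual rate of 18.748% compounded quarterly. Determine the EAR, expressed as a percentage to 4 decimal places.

20.1077%

EAR = (1 + 0.18748/4)^4 − 1.
= (1 + 0.046870)^4 − 1 = 1.201077 − 1 = 20.1077%.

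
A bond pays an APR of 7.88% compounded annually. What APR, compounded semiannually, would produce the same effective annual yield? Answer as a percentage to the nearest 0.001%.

7.731%

Compounded annually, EAR = nominal = 0.078800.
Solve (1 + r/2)^2 = 1.078800: r/2 = 1.078800^(1/2) − 1 = 0.038653, so r = 0.077306 = 7.731%.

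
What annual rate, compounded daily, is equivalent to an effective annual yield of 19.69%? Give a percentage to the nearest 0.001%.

(1 + r/365)^365 − 1 = 0.1969, so 1 + r/365 = 1.1969^(1/365).
r/365 = 0.000493, so r = 0.179779 = 17.978%.

17.978%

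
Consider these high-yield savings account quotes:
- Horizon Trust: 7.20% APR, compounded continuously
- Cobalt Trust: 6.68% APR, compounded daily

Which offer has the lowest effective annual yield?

Horizon Trust: e^0.0720 − 1 = 7.466%
Cobalt Trust: (1 + 0.0668/365)^365 − 1 = 6.908%
The lowest effective annual rate is Cobalt Trust at 6.908%.

Cobalt Trust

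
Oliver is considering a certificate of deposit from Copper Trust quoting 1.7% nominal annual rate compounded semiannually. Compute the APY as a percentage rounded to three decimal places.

1.707%

EAR = (1 + 0.017/2)^2 − 1.
= (1 + 0.008500)^2 − 1 = 1.017072 − 1 = 1.707%.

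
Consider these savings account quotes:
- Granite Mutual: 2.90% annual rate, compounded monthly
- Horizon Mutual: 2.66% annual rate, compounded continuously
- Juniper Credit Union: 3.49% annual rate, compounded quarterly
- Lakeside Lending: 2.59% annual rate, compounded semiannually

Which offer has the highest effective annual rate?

Granite Mutual: (1 + 0.0290/12)^12 − 1 = 2.939%
Horizon Mutual: e^0.0266 − 1 = 2.696%
Juniper Credit Union: (1 + 0.0349/4)^4 − 1 = 3.536%
Lakeside Lending: (1 + 0.0259/2)^2 − 1 = 2.607%
The highest effective annual rate is Juniper Credit Union at 3.536%.

Juniper Credit Union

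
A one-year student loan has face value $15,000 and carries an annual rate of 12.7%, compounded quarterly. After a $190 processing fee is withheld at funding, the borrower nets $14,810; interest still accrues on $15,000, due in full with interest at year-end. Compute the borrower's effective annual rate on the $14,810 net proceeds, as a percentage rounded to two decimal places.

Amount owed after one year: 15,000 × (1 + 0.127/4)^4 = 15,000 × 1.133177 = $16,997.66.
Effective rate on net proceeds: 16,997.66 / 14,810 − 1 = 0.147715 = 14.77%.

14.77%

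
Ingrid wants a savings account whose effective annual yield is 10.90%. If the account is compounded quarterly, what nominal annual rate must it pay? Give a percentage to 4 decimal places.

(1 + r/4)^4 − 1 = 0.1090, so 1 + r/4 = 1.1090^(1/4).
r/4 = 0.026202, so r = 0.104808 = 10.4808%.

10.4808%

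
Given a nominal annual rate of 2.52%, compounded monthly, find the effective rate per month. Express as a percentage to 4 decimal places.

0.2100%

With a nominal annual rate compounded monthly, the periodic rate is the nominal rate divided by 12.
i = 0.0252 / 12 = 0.0021000 = 0.2100%.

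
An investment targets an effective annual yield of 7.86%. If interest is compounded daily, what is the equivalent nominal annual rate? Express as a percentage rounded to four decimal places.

7.5672%

(1 + r/365)^365 − 1 = 0.0786, so 1 + r/365 = 1.0786^(1/365).
r/365 = 0.000207, so r = 0.075672 = 7.5672%.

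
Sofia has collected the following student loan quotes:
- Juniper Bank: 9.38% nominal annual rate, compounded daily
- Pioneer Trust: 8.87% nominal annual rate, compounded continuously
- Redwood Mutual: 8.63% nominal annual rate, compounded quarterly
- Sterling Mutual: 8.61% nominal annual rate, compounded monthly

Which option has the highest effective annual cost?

Juniper Bank

Juniper Bank: (1 + 0.0938/365)^365 − 1 = 9.833%
Pioneer Trust: e^0.0887 − 1 = 9.275%
Redwood Mutual: (1 + 0.0863/4)^4 − 1 = 8.913%
Sterling Mutual: (1 + 0.0861/12)^12 − 1 = 8.958%
The highest effective annual rate is Juniper Bank at 9.833%.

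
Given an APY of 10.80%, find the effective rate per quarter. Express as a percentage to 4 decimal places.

2.5971%

The per-quarter rate i satisfies (1 + i)^4 = 1 + 0.1080.
i = 1.1080^(1/4) − 1 = 0.0259707 = 2.5971%.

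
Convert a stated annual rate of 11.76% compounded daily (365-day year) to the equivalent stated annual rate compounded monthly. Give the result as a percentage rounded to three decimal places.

EAR = (1 + 0.1176/365)^365 − 1 = 0.124773.
Solve (1 + r/12)^12 = 1.124773: r/12 = 1.124773^(1/12) − 1 = 0.009847, so r = 0.118159 = 11.816%.

11.816%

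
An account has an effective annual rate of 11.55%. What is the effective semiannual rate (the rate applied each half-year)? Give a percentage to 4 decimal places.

5.6172%

The per-half-year rate i satisfies (1 + i)^2 = 1 + 0.1155.
i = 1.1155^(1/2) − 1 = 0.0561723 = 5.6172%.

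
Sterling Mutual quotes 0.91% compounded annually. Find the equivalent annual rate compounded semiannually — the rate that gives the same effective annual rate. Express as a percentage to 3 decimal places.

0.908%

Compounded annually, EAR = nominal = 0.009100.
Solve (1 + r/2)^2 = 1.009100: r/2 = 1.009100^(1/2) − 1 = 0.004540, so r = 0.009079 = 0.908%.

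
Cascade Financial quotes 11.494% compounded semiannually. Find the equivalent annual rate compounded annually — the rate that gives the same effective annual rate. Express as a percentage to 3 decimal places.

11.824%

EAR = (1 + 0.11494/2)^2 − 1 = 0.118243.
Compounded annually, the equivalent nominal rate is the EAR itself: 11.824%.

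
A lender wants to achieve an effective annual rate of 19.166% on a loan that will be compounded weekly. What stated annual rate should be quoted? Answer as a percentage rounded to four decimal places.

17.5643%

(1 + r/52)^52 − 1 = 0.19166, so 1 + r/52 = 1.19166^(1/52).
r/52 = 0.003378, so r = 0.175643 = 17.5643%.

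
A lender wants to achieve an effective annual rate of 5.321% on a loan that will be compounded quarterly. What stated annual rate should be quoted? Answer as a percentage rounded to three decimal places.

5.218%

(1 + r/4)^4 − 1 = 0.05321, so 1 + r/4 = 1.05321^(1/4).
r/4 = 0.013045, so r = 0.052180 = 5.218%.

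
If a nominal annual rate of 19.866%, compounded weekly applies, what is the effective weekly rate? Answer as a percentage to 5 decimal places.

With a nominal annual rate compounded weekly, the periodic rate is the nominal rate divided by 52.
i = 0.19866 / 52 = 0.0038204 = 0.38204%.

0.38204%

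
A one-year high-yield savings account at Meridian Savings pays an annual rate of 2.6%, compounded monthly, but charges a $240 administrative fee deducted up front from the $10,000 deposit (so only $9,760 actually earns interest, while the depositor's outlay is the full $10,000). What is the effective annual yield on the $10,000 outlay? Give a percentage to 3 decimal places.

Value after one year: 9,760 × (1 + 0.026/12)^12 = 9,760 × 1.026312 = $10,016.81.
Effective yield on the $10,000 outlay: 10,016.81 / 10,000 − 1 = 0.001681 = 0.168%.

0.168%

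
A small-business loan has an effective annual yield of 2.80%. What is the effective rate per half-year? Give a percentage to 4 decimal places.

The per-half-year rate i satisfies (1 + i)^2 = 1 + 0.0280.
i = 1.0280^(1/2) − 1 = 0.0139033 = 1.3903%.

1.3903%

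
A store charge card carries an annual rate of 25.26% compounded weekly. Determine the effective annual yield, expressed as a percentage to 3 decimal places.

28.658%

EAR = (1 + 0.2526/52)^52 − 1.
= (1 + 0.004858)^52 − 1 = 1.286581 − 1 = 28.658%.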